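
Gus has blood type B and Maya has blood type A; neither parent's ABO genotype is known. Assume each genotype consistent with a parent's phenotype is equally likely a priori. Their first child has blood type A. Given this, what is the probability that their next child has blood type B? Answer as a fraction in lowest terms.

1/12

Possible genotypes: Gus ∈ {BB, BO}; Maya ∈ {AA, AO}.
Weight each parental genotype pair by prior × P(type-A child):
  BO × AA: posterior weight 2/3; P(next child type B) = 0.
  BO × AO: posterior weight 1/3; P(next child type B) = 1/4.
Weighted sum = 1/12.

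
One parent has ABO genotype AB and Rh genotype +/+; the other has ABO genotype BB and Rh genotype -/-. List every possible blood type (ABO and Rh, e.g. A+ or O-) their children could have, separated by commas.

B+, AB+

Gametes from AB × BB give offspring ABO genotypes AB, BB, i.e. phenotypes B, AB.
Rh cross +/+ × -/- → phenotypes Rh+.
Combining independently: B+, AB+.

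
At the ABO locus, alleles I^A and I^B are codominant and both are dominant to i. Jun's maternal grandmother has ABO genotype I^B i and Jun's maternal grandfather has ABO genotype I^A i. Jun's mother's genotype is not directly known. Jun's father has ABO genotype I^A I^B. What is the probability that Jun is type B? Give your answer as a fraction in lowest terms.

Jun's mother's ABO genotype from I^B i × I^A i: 1/4 I^A I^B, 1/4 I^A i, 1/4 I^B i, 1/4 i i.
Crossing each possibility with the father I^A I^B and summing P(type B): 1/4·1/4 + 1/4·1/4 + 1/4·1/2 + 1/4·1/2 = 3/8.

3/8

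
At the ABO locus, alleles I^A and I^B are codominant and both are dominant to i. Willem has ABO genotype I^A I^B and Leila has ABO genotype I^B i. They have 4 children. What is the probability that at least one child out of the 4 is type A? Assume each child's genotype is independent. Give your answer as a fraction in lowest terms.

175/256

ABO cross I^A I^B × I^B i → 1/4 A, 1/2 B, 1/4 AB.
So P(type A) = 1/4 per child.
P(none) = (3/4)^4 = 81/256; P(at least one) = 1 − 81/256 = 175/256.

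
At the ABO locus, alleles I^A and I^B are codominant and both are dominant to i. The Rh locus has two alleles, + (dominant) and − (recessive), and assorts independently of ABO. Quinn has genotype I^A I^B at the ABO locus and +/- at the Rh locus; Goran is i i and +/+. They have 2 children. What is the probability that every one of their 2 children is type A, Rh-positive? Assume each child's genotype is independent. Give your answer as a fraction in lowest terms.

ABO cross I^A I^B × i i → 1/2 A, 1/2 B.
Rh cross +/- × +/+ → 1 Rh+; so P(type A, Rh-positive) = 1/2 × 1 = 1/2 per child.
All 2 independent: (1/2)^2 = 1/4.

1/4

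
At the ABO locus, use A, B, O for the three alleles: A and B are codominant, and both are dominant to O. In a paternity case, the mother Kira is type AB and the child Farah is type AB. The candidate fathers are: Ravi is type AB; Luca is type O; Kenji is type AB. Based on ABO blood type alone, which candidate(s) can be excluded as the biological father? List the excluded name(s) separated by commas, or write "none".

Luca

A candidate is excluded only if no genotype consistent with his phenotype could produce a type AB child with a type AB mother.
Luca (type O): no genotype consistent with that phenotype can produce a type-AB child with a type-AB mother.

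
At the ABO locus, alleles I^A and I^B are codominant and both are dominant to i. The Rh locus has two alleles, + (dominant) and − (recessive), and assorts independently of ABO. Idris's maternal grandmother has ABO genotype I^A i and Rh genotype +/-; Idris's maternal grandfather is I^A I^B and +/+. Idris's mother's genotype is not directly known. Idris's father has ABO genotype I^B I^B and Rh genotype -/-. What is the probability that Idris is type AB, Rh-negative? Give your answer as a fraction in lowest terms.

Idris's mother's ABO genotype from I^A i × I^A I^B: 1/4 I^A I^A, 1/4 I^A I^B, 1/4 I^A i, 1/4 I^B i.
Crossing each possibility with the father I^B I^B and summing P(type AB): 1/4·1 + 1/4·1/2 + 1/4·1/2 + 1/4·0 = 1/2.
Similarly for Rh via the mother's Rh distribution: P(Rh-) = 1/4.
Independent loci: 1/2 × 1/4 = 1/8.

1/8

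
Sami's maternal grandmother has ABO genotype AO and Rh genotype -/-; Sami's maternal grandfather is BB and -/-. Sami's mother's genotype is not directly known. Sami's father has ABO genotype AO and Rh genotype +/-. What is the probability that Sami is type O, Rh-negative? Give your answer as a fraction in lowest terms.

Sami's mother's ABO genotype from AO × BB: 1/2 AB, 1/2 BO.
Crossing each possibility with the father AO and summing P(type O): 1/2·0 + 1/2·1/4 = 1/8.
Similarly for Rh via the mother's Rh distribution: P(Rh-) = 1/2.
Independent loci: 1/8 × 1/2 = 1/16.

1/16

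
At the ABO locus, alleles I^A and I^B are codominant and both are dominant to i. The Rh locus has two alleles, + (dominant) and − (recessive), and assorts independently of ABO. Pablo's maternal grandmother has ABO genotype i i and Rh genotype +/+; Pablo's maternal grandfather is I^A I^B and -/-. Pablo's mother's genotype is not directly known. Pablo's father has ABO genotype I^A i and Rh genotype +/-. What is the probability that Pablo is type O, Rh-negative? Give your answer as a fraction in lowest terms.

Pablo's mother's ABO genotype from i i × I^A I^B: 1/2 I^A i, 1/2 I^B i.
Crossing each possibility with the father I^A i and summing P(type O): 1/2·1/4 + 1/2·1/4 = 1/4.
Similarly for Rh via the mother's Rh distribution: P(Rh-) = 1/4.
Independent loci: 1/4 × 1/4 = 1/16.

1/16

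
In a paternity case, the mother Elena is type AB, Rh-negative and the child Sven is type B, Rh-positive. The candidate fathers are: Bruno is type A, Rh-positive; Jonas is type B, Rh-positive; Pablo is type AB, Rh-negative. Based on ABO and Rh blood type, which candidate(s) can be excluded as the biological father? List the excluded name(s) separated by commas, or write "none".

A candidate is excluded only if no genotype consistent with his phenotype could produce a type B, Rh-positive child with a type AB, Rh-negative mother.
Pablo (type AB, Rh-): no genotype consistent with that phenotype can produce a type-B Rh+ child with a type-AB mother.

Pablo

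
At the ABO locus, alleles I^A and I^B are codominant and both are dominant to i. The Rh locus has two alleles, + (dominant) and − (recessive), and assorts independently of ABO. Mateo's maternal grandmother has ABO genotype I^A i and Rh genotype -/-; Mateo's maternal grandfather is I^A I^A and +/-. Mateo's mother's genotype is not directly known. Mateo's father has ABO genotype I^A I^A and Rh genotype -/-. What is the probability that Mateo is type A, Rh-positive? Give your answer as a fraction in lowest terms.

Mateo's mother's ABO genotype from I^A i × I^A I^A: 1/2 I^A I^A, 1/2 I^A i.
Crossing each possibility with the father I^A I^A and summing P(type A): 1/2·1 + 1/2·1 = 1.
Similarly for Rh via the mother's Rh distribution: P(Rh+) = 1/4.
Independent loci: 1 × 1/4 = 1/4.

1/4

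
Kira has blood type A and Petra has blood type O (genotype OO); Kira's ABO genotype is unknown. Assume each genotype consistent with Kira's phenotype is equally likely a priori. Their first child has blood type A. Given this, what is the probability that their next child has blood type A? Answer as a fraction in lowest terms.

Possible genotypes: Kira ∈ {AA, AO}; Petra ∈ {OO}.
Weight each parental genotype pair by prior × P(type-A child):
  AA × OO: posterior weight 2/3; P(next child type A) = 1.
  AO × OO: posterior weight 1/3; P(next child type A) = 1/2.
Weighted sum = 5/6.

5/6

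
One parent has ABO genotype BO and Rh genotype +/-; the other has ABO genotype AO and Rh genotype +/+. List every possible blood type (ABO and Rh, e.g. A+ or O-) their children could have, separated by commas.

O+, A+, B+, AB+

Gametes from BO × AO give offspring ABO genotypes AB, AO, BO, OO, i.e. phenotypes O, A, B, AB.
Rh cross +/- × +/+ → phenotypes Rh+.
Combining independently: O+, A+, B+, AB+.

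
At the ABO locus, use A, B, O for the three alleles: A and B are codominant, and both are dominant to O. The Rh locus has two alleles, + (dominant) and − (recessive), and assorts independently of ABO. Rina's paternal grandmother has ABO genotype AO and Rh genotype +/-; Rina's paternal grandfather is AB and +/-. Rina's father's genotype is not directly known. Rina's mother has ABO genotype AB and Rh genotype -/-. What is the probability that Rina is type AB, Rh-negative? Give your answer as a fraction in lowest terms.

3/16

Rina's father's ABO genotype from AO × AB: 1/4 AA, 1/4 AB, 1/4 AO, 1/4 BO.
Crossing each possibility with the mother AB and summing P(type AB): 1/4·1/2 + 1/4·1/2 + 1/4·1/4 + 1/4·1/4 = 3/8.
Similarly for Rh via the father's Rh distribution: P(Rh-) = 1/2.
Independent loci: 3/8 × 1/2 = 3/16.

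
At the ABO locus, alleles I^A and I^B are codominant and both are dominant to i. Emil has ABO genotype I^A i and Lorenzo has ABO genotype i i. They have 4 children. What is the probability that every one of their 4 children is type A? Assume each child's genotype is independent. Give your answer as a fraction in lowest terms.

1/16

ABO cross I^A i × i i → 1/2 O, 1/2 A.
So P(type A) = 1/2 per child.
All 4 independent: (1/2)^4 = 1/16.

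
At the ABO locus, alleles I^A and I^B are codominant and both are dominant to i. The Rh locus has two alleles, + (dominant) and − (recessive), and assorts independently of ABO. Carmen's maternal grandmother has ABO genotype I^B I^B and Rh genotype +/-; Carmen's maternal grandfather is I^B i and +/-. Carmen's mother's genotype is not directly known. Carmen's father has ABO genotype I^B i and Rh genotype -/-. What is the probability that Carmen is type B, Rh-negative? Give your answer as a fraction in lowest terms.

7/16

Carmen's mother's ABO genotype from I^B I^B × I^B i: 1/2 I^B I^B, 1/2 I^B i.
Crossing each possibility with the father I^B i and summing P(type B): 1/2·1 + 1/2·3/4 = 7/8.
Similarly for Rh via the mother's Rh distribution: P(Rh-) = 1/2.
Independent loci: 7/8 × 1/2 = 7/16.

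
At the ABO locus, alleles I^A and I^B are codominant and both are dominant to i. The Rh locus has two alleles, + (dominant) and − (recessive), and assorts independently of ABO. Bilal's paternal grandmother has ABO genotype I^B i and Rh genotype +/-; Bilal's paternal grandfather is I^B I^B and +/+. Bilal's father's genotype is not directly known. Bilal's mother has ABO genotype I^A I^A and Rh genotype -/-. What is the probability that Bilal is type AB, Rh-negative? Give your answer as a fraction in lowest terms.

3/16

Bilal's father's ABO genotype from I^B i × I^B I^B: 1/2 I^B I^B, 1/2 I^B i.
Crossing each possibility with the mother I^A I^A and summing P(type AB): 1/2·1 + 1/2·1/2 = 3/4.
Similarly for Rh via the father's Rh distribution: P(Rh-) = 1/4.
Independent loci: 3/4 × 1/4 = 3/16.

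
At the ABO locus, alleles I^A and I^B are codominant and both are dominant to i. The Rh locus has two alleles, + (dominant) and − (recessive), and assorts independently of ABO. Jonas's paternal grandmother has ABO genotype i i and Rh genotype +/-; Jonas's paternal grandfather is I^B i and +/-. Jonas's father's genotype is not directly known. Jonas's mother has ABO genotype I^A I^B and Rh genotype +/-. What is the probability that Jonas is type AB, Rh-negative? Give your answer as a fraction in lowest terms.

1/32

Jonas's father's ABO genotype from i i × I^B i: 1/2 I^B i, 1/2 i i.
Crossing each possibility with the mother I^A I^B and summing P(type AB): 1/2·1/4 + 1/2·0 = 1/8.
Similarly for Rh via the father's Rh distribution: P(Rh-) = 1/4.
Independent loci: 1/8 × 1/4 = 1/32.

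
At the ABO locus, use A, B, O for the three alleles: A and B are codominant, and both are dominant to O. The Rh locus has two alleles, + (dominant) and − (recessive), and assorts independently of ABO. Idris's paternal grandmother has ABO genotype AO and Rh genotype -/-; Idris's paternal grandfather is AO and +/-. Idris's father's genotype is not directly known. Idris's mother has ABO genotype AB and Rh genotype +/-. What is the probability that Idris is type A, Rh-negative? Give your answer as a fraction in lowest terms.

Idris's father's ABO genotype from AO × AO: 1/4 AA, 1/2 AO, 1/4 OO.
Crossing each possibility with the mother AB and summing P(type A): 1/4·1/2 + 1/2·1/2 + 1/4·1/2 = 1/2.
Similarly for Rh via the father's Rh distribution: P(Rh-) = 3/8.
Independent loci: 1/2 × 3/8 = 3/16.

3/16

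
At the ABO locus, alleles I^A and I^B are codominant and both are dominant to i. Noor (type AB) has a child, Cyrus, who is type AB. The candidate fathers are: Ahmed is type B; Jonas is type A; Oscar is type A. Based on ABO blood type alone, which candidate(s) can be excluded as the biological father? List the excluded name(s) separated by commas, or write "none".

A candidate is excluded only if no genotype consistent with his phenotype could produce a type AB child with a type AB mother.
Every candidate has at least one consistent genotype combination, so none can be excluded.

none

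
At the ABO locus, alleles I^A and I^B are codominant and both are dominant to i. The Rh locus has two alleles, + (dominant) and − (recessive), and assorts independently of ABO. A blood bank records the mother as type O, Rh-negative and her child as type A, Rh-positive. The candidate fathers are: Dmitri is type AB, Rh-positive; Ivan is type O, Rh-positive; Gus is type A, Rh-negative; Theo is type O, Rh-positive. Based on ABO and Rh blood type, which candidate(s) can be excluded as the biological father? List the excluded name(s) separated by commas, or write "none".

Ivan, Gus, Theo

A candidate is excluded only if no genotype consistent with his phenotype could produce a type A, Rh-positive child with a type O, Rh-negative mother.
Ivan (type O, Rh+): no genotype consistent with that phenotype can produce a type-A Rh+ child with a type-O mother.
Gus (type A, Rh-): no genotype consistent with that phenotype can produce a type-A Rh+ child with a type-O mother.
Theo (type O, Rh+): no genotype consistent with that phenotype can produce a type-A Rh+ child with a type-O mother.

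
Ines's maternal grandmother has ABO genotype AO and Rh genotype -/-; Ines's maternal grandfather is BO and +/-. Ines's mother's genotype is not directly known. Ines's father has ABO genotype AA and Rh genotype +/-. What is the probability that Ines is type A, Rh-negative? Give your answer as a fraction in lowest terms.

9/32

Ines's mother's ABO genotype from AO × BO: 1/4 AB, 1/4 AO, 1/4 BO, 1/4 OO.
Crossing each possibility with the father AA and summing P(type A): 1/4·1/2 + 1/4·1 + 1/4·1/2 + 1/4·1 = 3/4.
Similarly for Rh via the mother's Rh distribution: P(Rh-) = 3/8.
Independent loci: 3/4 × 3/8 = 9/32.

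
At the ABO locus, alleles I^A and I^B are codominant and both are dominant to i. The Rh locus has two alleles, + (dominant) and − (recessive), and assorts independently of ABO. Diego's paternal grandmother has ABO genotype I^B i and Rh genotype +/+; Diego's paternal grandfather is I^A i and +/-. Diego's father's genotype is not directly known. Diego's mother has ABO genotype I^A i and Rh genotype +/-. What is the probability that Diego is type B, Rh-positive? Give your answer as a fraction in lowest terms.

7/64

Diego's father's ABO genotype from I^B i × I^A i: 1/4 I^A I^B, 1/4 I^A i, 1/4 I^B i, 1/4 i i.
Crossing each possibility with the mother I^A i and summing P(type B): 1/4·1/4 + 1/4·0 + 1/4·1/4 + 1/4·0 = 1/8.
Similarly for Rh via the father's Rh distribution: P(Rh+) = 7/8.
Independent loci: 1/8 × 7/8 = 7/64.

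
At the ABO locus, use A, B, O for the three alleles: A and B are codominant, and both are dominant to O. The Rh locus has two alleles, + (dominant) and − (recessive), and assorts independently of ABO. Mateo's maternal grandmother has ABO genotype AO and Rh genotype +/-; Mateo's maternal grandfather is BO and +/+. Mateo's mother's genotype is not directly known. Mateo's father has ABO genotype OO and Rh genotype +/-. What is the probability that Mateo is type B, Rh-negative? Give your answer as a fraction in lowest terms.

1/32

Mateo's mother's ABO genotype from AO × BO: 1/4 AB, 1/4 AO, 1/4 BO, 1/4 OO.
Crossing each possibility with the father OO and summing P(type B): 1/4·1/2 + 1/4·0 + 1/4·1/2 + 1/4·0 = 1/4.
Similarly for Rh via the mother's Rh distribution: P(Rh-) = 1/8.
Independent loci: 1/4 × 1/8 = 1/32.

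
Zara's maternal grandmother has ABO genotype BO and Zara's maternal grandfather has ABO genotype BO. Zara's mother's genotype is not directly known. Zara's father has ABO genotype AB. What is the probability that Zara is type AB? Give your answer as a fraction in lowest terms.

1/4

Zara's mother's ABO genotype from BO × BO: 1/4 BB, 1/2 BO, 1/4 OO.
Crossing each possibility with the father AB and summing P(type AB): 1/4·1/2 + 1/2·1/4 + 1/4·0 = 1/4.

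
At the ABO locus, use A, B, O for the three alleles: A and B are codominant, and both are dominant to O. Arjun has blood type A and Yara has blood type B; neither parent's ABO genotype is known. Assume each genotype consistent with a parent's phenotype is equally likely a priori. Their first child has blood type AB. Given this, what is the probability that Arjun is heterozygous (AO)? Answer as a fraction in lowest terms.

1/3

Possible genotypes: Arjun ∈ {AA, AO}; Yara ∈ {BB, BO}.
Weight each parental genotype pair by prior × P(type-AB child):
  AA × BB: posterior weight 4/9.
  AA × BO: posterior weight 2/9.
  AO × BB: posterior weight 2/9.
  AO × BO: posterior weight 1/9.
Sum the posterior weight over pairs where Arjun is AO: 1/3.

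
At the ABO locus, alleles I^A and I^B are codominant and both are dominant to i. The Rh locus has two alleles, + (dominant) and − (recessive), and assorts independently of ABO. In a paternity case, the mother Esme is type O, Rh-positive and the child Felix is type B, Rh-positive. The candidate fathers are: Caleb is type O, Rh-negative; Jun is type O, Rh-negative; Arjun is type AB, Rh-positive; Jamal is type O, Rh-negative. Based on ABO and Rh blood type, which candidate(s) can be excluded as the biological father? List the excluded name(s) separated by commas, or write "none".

Caleb, Jun, Jamal

A candidate is excluded only if no genotype consistent with his phenotype could produce a type B, Rh-positive child with a type O, Rh-positive mother.
Caleb (type O, Rh-): no genotype consistent with that phenotype can produce a type-B Rh+ child with a type-O mother.
Jun (type O, Rh-): no genotype consistent with that phenotype can produce a type-B Rh+ child with a type-O mother.
Jamal (type O, Rh-): no genotype consistent with that phenotype can produce a type-B Rh+ child with a type-O mother.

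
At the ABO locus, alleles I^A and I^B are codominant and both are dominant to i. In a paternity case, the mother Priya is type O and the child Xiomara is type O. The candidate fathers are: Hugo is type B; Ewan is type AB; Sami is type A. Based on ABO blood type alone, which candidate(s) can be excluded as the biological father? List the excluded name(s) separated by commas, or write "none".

Ewan

A candidate is excluded only if no genotype consistent with his phenotype could produce a type O child with a type O mother.
Ewan (type AB): no genotype consistent with that phenotype can produce a type-O child with a type-O mother.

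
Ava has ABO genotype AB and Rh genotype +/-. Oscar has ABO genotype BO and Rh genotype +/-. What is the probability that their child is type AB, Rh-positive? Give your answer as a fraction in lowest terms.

3/16

ABO cross AB × BO → offspring phenotypes: 1/4 A, 1/2 B, 1/4 AB.
Rh cross +/- × +/- → 3/4 Rh+, 1/4 Rh-.
Independent loci: P(type AB, Rh-positive) = 1/4 × 3/4 = 3/16.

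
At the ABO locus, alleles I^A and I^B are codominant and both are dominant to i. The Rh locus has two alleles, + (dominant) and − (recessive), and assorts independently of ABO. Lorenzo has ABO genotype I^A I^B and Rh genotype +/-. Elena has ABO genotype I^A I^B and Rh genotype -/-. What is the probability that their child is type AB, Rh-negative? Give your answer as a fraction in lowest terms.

1/4

ABO cross I^A I^B × I^A I^B → offspring phenotypes: 1/4 A, 1/4 B, 1/2 AB.
Rh cross +/- × -/- → 1/2 Rh+, 1/2 Rh-.
Independent loci: P(type AB, Rh-negative) = 1/2 × 1/2 = 1/4.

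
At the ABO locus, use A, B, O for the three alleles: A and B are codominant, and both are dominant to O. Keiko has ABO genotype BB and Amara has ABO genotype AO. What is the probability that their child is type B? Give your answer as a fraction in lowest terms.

ABO cross BB × AO → offspring phenotypes: 1/2 B, 1/2 AB.
So P(type B) = 1/2.

1/2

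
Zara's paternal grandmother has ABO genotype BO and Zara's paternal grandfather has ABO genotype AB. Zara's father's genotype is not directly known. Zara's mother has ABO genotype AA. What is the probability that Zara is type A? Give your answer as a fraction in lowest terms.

1/2

Zara's father's ABO genotype from BO × AB: 1/4 AB, 1/4 AO, 1/4 BB, 1/4 BO.
Crossing each possibility with the mother AA and summing P(type A): 1/4·1/2 + 1/4·1 + 1/4·0 + 1/4·1/2 = 1/2.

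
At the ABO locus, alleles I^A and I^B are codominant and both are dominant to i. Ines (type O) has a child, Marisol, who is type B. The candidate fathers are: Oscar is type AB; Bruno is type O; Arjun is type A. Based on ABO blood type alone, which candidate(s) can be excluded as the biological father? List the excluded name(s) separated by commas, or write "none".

A candidate is excluded only if no genotype consistent with his phenotype could produce a type B child with a type O mother.
Bruno (type O): no genotype consistent with that phenotype can produce a type-B child with a type-O mother.
Arjun (type A): no genotype consistent with that phenotype can produce a type-B child with a type-O mother.

Bruno, Arjun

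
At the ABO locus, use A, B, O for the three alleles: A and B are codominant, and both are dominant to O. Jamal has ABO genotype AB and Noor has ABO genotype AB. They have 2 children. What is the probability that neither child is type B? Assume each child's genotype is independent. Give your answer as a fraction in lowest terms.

9/16

ABO cross AB × AB → 1/4 A, 1/4 B, 1/2 AB.
So P(type B) = 1/4 per child.
P(not type B) = 3/4 for one child; (3/4)^2 = 9/16.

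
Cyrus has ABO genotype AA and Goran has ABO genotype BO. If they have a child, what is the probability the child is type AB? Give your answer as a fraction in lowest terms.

ABO cross AA × BO → offspring phenotypes: 1/2 A, 1/2 AB.
So P(type AB) = 1/2.

1/2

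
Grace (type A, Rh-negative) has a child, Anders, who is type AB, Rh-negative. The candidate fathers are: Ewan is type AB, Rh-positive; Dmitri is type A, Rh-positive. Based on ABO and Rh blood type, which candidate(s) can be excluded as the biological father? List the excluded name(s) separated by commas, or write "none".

A candidate is excluded only if no genotype consistent with his phenotype could produce a type AB, Rh-negative child with a type A, Rh-negative mother.
Dmitri (type A, Rh+): no genotype consistent with that phenotype can produce a type-AB Rh- child with a type-A mother.

Dmitri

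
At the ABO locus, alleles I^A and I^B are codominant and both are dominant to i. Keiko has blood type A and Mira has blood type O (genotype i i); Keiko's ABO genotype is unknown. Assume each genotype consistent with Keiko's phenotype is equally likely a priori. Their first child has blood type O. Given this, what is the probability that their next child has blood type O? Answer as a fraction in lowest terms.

1/2

Possible genotypes: Keiko ∈ {I^A I^A, I^A i}; Mira ∈ {i i}.
Weight each parental genotype pair by prior × P(type-O child):
  I^A i × i i: posterior weight 1; P(next child type O) = 1/2.
Weighted sum = 1/2.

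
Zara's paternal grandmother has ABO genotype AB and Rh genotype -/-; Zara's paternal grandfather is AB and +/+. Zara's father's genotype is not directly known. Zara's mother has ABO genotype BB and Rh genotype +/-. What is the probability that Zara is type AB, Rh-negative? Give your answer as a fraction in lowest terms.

1/8

Zara's father's ABO genotype from AB × AB: 1/4 AA, 1/2 AB, 1/4 BB.
Crossing each possibility with the mother BB and summing P(type AB): 1/4·1 + 1/2·1/2 + 1/4·0 = 1/2.
Similarly for Rh via the father's Rh distribution: P(Rh-) = 1/4.
Independent loci: 1/2 × 1/4 = 1/8.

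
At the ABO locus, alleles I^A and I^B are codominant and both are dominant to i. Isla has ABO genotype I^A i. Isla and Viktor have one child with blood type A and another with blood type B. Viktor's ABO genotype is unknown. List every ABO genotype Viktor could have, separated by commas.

I^A I^B, I^B i

For each candidate genotype of Viktor, check whether crossing it with I^A i can produce every observed child phenotype.
  I^A I^A → possible child types {A} ✗
  I^A I^B → possible child types {A, B, AB} ✓
  I^A i → possible child types {O, A} ✗
  I^B I^B → possible child types {B, AB} ✗
  I^B i → possible child types {O, A, B, AB} ✓
  i i → possible child types {O, A} ✗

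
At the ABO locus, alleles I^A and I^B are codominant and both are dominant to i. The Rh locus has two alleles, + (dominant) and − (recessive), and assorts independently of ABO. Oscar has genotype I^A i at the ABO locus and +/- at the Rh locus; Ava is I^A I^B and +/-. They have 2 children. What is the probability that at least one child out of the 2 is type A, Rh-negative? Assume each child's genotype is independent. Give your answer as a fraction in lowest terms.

15/64

ABO cross I^A i × I^A I^B → 1/2 A, 1/4 B, 1/4 AB.
Rh cross +/- × +/- → 3/4 Rh+, 1/4 Rh-; so P(type A, Rh-negative) = 1/2 × 1/4 = 1/8 per child.
P(none) = (7/8)^2 = 49/64; P(at least one) = 1 − 49/64 = 15/64.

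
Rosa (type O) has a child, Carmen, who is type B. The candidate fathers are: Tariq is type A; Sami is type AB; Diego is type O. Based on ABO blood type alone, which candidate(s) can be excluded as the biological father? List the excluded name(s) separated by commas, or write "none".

Tariq, Diego

A candidate is excluded only if no genotype consistent with his phenotype could produce a type B child with a type O mother.
Tariq (type A): no genotype consistent with that phenotype can produce a type-B child with a type-O mother.
Diego (type O): no genotype consistent with that phenotype can produce a type-B child with a type-O mother.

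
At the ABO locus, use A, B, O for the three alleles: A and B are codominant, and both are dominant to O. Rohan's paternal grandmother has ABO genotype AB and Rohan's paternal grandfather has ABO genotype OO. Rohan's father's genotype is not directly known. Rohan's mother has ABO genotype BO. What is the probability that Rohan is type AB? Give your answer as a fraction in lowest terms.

Rohan's father's ABO genotype from AB × OO: 1/2 AO, 1/2 BO.
Crossing each possibility with the mother BO and summing P(type AB): 1/2·1/4 + 1/2·0 = 1/8.

1/8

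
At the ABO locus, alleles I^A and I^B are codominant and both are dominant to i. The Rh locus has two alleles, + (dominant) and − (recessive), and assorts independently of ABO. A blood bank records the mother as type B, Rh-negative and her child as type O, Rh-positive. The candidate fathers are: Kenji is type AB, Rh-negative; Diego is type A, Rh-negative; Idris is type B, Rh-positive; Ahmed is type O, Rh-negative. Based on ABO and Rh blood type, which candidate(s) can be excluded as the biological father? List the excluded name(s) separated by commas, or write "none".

A candidate is excluded only if no genotype consistent with his phenotype could produce a type O, Rh-positive child with a type B, Rh-negative mother.
Kenji (type AB, Rh-): no genotype consistent with that phenotype can produce a type-O Rh+ child with a type-B mother.
Diego (type A, Rh-): no genotype consistent with that phenotype can produce a type-O Rh+ child with a type-B mother.
Ahmed (type O, Rh-): no genotype consistent with that phenotype can produce a type-O Rh+ child with a type-B mother.

Kenji, Diego, Ahmed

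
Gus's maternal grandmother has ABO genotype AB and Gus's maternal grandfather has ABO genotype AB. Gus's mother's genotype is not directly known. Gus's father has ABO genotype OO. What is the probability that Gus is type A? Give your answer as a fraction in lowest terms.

1/2

Gus's mother's ABO genotype from AB × AB: 1/4 AA, 1/2 AB, 1/4 BB.
Crossing each possibility with the father OO and summing P(type A): 1/4·1 + 1/2·1/2 + 1/4·0 = 1/2.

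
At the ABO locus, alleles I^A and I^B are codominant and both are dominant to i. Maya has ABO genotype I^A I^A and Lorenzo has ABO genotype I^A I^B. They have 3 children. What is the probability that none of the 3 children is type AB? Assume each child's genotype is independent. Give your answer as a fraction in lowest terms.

ABO cross I^A I^A × I^A I^B → 1/2 A, 1/2 AB.
So P(type AB) = 1/2 per child.
P(not type AB) = 1/2 for one child; (1/2)^3 = 1/8.

1/8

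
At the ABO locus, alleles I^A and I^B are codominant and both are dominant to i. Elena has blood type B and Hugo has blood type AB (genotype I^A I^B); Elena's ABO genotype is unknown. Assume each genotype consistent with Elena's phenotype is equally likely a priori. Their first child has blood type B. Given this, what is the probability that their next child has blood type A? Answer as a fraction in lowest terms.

1/8

Possible genotypes: Elena ∈ {I^B I^B, I^B i}; Hugo ∈ {I^A I^B}.
Weight each parental genotype pair by prior × P(type-B child):
  I^B I^B × I^A I^B: posterior weight 1/2; P(next child type A) = 0.
  I^B i × I^A I^B: posterior weight 1/2; P(next child type A) = 1/4.
Weighted sum = 1/8.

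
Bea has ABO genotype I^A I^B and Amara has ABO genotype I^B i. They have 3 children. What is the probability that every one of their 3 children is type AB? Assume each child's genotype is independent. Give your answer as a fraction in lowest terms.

1/64

ABO cross I^A I^B × I^B i → 1/4 A, 1/2 B, 1/4 AB.
So P(type AB) = 1/4 per child.
All 3 independent: (1/4)^3 = 1/64.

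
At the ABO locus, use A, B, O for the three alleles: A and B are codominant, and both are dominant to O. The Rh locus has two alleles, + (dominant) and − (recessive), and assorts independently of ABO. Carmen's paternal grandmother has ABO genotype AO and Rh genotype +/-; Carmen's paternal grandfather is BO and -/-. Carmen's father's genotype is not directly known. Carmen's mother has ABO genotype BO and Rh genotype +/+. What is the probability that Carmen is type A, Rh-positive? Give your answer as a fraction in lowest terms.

Carmen's father's ABO genotype from AO × BO: 1/4 AB, 1/4 AO, 1/4 BO, 1/4 OO.
Crossing each possibility with the mother BO and summing P(type A): 1/4·1/4 + 1/4·1/4 + 1/4·0 + 1/4·0 = 1/8.
Similarly for Rh via the father's Rh distribution: P(Rh+) = 1.
Independent loci: 1/8 × 1 = 1/8.

1/8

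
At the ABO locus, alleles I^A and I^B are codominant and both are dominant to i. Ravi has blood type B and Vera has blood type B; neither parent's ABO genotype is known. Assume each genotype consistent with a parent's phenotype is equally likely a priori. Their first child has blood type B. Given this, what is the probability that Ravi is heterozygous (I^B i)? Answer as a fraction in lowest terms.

Possible genotypes: Ravi ∈ {I^B I^B, I^B i}; Vera ∈ {I^B I^B, I^B i}.
Weight each parental genotype pair by prior × P(type-B child):
  I^B I^B × I^B I^B: posterior weight 4/15.
  I^B I^B × I^B i: posterior weight 4/15.
  I^B i × I^B I^B: posterior weight 4/15.
  I^B i × I^B i: posterior weight 1/5.
Sum the posterior weight over pairs where Ravi is I^B i: 7/15.

7/15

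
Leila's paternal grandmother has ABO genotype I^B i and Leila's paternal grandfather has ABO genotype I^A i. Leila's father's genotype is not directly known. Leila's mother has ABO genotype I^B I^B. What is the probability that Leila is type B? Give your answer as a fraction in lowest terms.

3/4

Leila's father's ABO genotype from I^B i × I^A i: 1/4 I^A I^B, 1/4 I^A i, 1/4 I^B i, 1/4 i i.
Crossing each possibility with the mother I^B I^B and summing P(type B): 1/4·1/2 + 1/4·1/2 + 1/4·1 + 1/4·1 = 3/4.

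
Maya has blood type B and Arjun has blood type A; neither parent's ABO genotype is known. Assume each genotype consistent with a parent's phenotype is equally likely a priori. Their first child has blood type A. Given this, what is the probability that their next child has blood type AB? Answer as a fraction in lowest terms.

5/12

Possible genotypes: Maya ∈ {I^B I^B, I^B i}; Arjun ∈ {I^A I^A, I^A i}.
Weight each parental genotype pair by prior × P(type-A child):
  I^B i × I^A I^A: posterior weight 2/3; P(next child type AB) = 1/2.
  I^B i × I^A i: posterior weight 1/3; P(next child type AB) = 1/4.
Weighted sum = 5/12.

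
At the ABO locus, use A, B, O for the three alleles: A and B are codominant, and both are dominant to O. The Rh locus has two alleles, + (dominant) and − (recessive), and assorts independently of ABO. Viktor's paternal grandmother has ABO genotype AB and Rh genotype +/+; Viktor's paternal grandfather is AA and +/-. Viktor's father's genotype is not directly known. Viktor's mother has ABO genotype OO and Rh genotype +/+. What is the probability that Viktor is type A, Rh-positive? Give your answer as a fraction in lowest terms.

3/4

Viktor's father's ABO genotype from AB × AA: 1/2 AA, 1/2 AB.
Crossing each possibility with the mother OO and summing P(type A): 1/2·1 + 1/2·1/2 = 3/4.
Similarly for Rh via the father's Rh distribution: P(Rh+) = 1.
Independent loci: 3/4 × 1 = 3/4.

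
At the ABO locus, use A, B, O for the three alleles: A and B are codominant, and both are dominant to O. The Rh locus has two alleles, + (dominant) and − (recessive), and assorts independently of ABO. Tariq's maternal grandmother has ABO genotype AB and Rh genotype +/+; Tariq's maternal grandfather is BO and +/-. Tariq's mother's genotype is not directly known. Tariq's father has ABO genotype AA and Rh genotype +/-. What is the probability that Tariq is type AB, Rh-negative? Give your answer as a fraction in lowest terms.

Tariq's mother's ABO genotype from AB × BO: 1/4 AB, 1/4 AO, 1/4 BB, 1/4 BO.
Crossing each possibility with the father AA and summing P(type AB): 1/4·1/2 + 1/4·0 + 1/4·1 + 1/4·1/2 = 1/2.
Similarly for Rh via the mother's Rh distribution: P(Rh-) = 1/8.
Independent loci: 1/2 × 1/8 = 1/16.

1/16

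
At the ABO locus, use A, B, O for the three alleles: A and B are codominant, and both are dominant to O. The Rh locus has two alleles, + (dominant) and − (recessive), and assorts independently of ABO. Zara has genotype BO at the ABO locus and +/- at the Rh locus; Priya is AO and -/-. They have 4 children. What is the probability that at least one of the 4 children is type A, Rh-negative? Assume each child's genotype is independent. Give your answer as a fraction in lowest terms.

1695/4096

ABO cross BO × AO → 1/4 O, 1/4 A, 1/4 B, 1/4 AB.
Rh cross +/- × -/- → 1/2 Rh+, 1/2 Rh-; so P(type A, Rh-negative) = 1/4 × 1/2 = 1/8 per child.
P(none) = (7/8)^4 = 2401/4096; P(at least one) = 1 − 2401/4096 = 1695/4096.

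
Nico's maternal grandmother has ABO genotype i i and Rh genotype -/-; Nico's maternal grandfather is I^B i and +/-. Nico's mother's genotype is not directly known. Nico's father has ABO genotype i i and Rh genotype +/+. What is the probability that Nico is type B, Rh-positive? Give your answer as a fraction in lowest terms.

Nico's mother's ABO genotype from i i × I^B i: 1/2 I^B i, 1/2 i i.
Crossing each possibility with the father i i and summing P(type B): 1/2·1/2 + 1/2·0 = 1/4.
Similarly for Rh via the mother's Rh distribution: P(Rh+) = 1.
Independent loci: 1/4 × 1 = 1/4.

1/4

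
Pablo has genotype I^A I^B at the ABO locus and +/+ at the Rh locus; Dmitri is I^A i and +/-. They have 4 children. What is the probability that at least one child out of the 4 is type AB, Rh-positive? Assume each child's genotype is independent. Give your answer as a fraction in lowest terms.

175/256

ABO cross I^A I^B × I^A i → 1/2 A, 1/4 B, 1/4 AB.
Rh cross +/+ × +/- → 1 Rh+; so P(type AB, Rh-positive) = 1/4 × 1 = 1/4 per child.
P(none) = (3/4)^4 = 81/256; P(at least one) = 1 − 81/256 = 175/256.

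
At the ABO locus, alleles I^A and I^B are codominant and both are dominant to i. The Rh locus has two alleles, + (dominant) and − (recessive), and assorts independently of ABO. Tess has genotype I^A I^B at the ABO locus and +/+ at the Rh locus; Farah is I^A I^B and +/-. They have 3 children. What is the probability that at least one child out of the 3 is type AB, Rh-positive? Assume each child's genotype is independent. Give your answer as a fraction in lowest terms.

7/8

ABO cross I^A I^B × I^A I^B → 1/4 A, 1/4 B, 1/2 AB.
Rh cross +/+ × +/- → 1 Rh+; so P(type AB, Rh-positive) = 1/2 × 1 = 1/2 per child.
P(none) = (1/2)^3 = 1/8; P(at least one) = 1 − 1/8 = 7/8.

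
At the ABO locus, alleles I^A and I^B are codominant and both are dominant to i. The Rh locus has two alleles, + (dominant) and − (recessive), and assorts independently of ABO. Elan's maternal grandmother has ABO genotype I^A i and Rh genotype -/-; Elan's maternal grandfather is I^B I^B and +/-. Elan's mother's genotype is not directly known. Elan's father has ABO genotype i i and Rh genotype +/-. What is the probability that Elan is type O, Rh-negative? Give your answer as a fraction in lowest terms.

Elan's mother's ABO genotype from I^A i × I^B I^B: 1/2 I^A I^B, 1/2 I^B i.
Crossing each possibility with the father i i and summing P(type O): 1/2·0 + 1/2·1/2 = 1/4.
Similarly for Rh via the mother's Rh distribution: P(Rh-) = 3/8.
Independent loci: 1/4 × 3/8 = 3/32.

3/32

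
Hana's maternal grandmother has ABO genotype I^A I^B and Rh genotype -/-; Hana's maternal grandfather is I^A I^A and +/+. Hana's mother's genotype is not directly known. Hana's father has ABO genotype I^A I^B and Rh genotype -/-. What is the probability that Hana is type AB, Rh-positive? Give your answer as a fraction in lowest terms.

1/4

Hana's mother's ABO genotype from I^A I^B × I^A I^A: 1/2 I^A I^A, 1/2 I^A I^B.
Crossing each possibility with the father I^A I^B and summing P(type AB): 1/2·1/2 + 1/2·1/2 = 1/2.
Similarly for Rh via the mother's Rh distribution: P(Rh+) = 1/2.
Independent loci: 1/2 × 1/2 = 1/4.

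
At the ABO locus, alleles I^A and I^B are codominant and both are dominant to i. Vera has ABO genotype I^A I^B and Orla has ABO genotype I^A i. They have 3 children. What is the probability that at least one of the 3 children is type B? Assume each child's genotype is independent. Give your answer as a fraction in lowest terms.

37/64

ABO cross I^A I^B × I^A i → 1/2 A, 1/4 B, 1/4 AB.
So P(type B) = 1/4 per child.
P(none) = (3/4)^3 = 27/64; P(at least one) = 1 − 27/64 = 37/64.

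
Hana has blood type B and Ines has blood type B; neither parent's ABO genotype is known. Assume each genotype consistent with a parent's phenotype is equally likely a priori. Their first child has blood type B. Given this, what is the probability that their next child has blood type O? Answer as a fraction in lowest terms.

Possible genotypes: Hana ∈ {BB, BO}; Ines ∈ {BB, BO}.
Weight each parental genotype pair by prior × P(type-B child):
  BB × BB: posterior weight 4/15; P(next child type O) = 0.
  BB × BO: posterior weight 4/15; P(next child type O) = 0.
  BO × BB: posterior weight 4/15; P(next child type O) = 0.
  BO × BO: posterior weight 1/5; P(next child type O) = 1/4.
Weighted sum = 1/20.

1/20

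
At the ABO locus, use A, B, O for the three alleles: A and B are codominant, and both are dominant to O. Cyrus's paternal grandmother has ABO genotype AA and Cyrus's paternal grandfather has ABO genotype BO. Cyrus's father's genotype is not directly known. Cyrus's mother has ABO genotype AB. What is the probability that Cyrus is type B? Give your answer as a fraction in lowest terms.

Cyrus's father's ABO genotype from AA × BO: 1/2 AB, 1/2 AO.
Crossing each possibility with the mother AB and summing P(type B): 1/2·1/4 + 1/2·1/4 = 1/4.

1/4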